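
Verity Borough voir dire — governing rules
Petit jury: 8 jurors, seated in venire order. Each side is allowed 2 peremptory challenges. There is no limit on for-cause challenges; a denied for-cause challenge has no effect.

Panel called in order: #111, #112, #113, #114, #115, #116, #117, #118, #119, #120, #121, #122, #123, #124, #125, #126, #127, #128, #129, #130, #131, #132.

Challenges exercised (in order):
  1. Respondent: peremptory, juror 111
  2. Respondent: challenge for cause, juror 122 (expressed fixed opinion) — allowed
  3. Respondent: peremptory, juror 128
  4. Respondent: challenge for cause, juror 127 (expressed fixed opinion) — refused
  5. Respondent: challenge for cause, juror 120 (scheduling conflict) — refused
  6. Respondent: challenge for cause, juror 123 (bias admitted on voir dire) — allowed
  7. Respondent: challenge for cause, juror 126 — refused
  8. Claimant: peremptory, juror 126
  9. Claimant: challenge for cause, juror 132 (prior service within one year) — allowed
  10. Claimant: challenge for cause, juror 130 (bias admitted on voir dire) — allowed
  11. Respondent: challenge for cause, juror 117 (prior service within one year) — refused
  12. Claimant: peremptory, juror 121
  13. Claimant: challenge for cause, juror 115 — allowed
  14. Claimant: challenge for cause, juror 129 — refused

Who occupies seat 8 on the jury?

120

Removed: #111, #115, #121, #122, #123, #126, #128, #130, #132. (#117, #120, #127, #129 stay — for-cause denied.)
Seating in order: seats 1–8 → #112, #113, #114, #116, #117, #118, #119, #120.
So seat 8 is #120.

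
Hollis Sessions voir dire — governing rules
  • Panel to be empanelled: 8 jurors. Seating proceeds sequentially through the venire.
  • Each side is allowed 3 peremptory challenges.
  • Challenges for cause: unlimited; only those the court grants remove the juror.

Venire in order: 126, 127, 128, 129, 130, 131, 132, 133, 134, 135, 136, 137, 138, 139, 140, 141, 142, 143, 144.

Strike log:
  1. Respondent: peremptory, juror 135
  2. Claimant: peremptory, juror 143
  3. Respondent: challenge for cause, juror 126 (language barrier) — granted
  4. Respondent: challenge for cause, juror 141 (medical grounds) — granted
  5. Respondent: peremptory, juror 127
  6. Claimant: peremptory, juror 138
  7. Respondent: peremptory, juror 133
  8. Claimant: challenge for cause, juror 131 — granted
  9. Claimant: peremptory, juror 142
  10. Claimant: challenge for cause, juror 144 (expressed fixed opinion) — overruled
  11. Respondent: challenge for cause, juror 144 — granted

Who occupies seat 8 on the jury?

139

Removed: #126, #127, #131, #133, #135, #138, #141, #142, #143, #144.
Seating in order: seats 1–8 → #128, #129, #130, #132, #134, #136, #137, #139.
So seat 8 is #139.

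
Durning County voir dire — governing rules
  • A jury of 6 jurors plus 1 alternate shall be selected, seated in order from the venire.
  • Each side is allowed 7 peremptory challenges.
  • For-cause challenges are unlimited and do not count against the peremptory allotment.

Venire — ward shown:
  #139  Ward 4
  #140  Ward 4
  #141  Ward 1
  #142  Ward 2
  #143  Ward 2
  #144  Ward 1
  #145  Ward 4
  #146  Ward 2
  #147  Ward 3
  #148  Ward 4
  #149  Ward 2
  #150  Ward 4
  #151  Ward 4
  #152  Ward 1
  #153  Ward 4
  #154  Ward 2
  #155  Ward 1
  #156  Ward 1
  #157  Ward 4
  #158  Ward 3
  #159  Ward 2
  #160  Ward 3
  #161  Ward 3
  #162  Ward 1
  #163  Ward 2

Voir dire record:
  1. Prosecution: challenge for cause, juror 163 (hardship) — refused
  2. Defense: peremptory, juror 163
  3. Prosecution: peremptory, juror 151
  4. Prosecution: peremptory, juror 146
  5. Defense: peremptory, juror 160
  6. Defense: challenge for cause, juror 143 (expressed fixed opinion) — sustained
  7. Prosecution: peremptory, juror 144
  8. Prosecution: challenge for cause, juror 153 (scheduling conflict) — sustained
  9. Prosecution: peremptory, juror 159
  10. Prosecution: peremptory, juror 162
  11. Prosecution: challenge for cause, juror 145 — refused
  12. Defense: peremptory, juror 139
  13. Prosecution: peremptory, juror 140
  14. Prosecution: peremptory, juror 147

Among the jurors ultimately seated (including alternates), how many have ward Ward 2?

Removed: #139, #140, #143, #144, #146, #147, #151, #153, #159, #160, #162, #163.
Seated (7 incl. alternates): #141, #142, #145, #148, #149, #150, #152.
Of those, in Ward 2: #142, #149 → 2.

2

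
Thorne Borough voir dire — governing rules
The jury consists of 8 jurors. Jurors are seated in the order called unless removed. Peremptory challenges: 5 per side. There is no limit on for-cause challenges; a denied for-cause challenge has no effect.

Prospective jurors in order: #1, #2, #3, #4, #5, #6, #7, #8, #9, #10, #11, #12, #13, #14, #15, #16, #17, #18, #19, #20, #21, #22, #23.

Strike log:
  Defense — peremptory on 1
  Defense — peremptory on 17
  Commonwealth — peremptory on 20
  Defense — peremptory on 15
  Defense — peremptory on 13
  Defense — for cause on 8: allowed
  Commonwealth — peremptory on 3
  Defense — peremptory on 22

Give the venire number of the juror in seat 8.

11

Removed: #1, #3, #8, #13, #15, #17, #20, #22.
Seating in order: seats 1–8 → #2, #4, #5, #6, #7, #9, #10, #11.
So seat 8 is #11.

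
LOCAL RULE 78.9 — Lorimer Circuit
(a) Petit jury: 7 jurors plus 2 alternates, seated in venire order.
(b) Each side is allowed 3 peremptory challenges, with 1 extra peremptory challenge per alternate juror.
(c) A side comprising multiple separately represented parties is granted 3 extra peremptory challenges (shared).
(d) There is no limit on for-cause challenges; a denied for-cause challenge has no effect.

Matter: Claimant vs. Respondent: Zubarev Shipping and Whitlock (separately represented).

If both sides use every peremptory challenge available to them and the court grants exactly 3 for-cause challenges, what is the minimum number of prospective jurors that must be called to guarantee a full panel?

25

Seats to fill: 7 + 2 alternates = 9.
Peremptories — Claimant: 3 + 1×2 = 5; Respondent: 3 + 1×2 + 3 = 8; total 13.
For-cause removals: 3.
Minimum venire: 9 + 13 + 3 = 25.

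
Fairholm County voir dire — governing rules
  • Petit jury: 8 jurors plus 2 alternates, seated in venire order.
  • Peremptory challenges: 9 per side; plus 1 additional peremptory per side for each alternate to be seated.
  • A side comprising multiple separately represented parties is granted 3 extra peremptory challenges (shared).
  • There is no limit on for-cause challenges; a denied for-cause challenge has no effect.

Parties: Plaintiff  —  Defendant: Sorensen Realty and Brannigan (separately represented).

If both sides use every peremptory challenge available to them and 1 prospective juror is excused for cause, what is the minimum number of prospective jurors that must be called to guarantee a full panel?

36

Seats to fill: 8 + 2 alternates = 10.
Peremptories — Plaintiff: 9 + 1×2 = 11; Defendant: 9 + 1×2 + 3 = 14; total 25.
For-cause removals: 1.
Minimum venire: 10 + 25 + 1 = 36.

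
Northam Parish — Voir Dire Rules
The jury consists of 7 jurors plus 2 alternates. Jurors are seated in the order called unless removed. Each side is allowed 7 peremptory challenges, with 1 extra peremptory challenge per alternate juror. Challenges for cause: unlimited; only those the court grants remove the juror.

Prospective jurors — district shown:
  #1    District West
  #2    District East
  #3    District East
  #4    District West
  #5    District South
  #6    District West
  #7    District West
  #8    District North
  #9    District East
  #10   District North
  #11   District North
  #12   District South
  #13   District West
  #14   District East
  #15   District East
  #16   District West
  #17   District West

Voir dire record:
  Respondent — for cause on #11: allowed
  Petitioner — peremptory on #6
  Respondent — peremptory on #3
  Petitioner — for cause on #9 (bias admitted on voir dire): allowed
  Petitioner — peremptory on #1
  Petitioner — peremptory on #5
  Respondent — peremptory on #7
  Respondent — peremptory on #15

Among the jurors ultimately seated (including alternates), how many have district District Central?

0

Removed: #1, #3, #5, #6, #7, #9, #11, #15.
Seated (9 incl. alternates): #2, #4, #8, #10, #12, #13, #14, #16, #17.
None of those are in District Central → 0.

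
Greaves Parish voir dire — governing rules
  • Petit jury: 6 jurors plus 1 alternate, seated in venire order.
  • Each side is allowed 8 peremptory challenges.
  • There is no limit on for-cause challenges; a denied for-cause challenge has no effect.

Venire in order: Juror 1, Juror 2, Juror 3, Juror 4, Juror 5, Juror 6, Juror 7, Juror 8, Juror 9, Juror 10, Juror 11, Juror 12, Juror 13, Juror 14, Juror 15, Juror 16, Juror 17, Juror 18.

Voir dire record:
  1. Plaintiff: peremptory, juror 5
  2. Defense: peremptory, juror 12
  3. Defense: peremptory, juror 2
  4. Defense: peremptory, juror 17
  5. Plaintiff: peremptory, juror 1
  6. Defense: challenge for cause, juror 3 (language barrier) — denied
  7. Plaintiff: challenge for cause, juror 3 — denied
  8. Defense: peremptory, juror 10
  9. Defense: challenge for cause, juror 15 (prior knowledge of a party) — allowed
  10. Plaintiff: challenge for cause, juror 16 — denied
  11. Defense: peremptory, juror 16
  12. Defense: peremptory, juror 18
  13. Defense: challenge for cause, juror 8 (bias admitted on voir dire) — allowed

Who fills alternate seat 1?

13

Removed: #1, #2, #5, #8, #10, #12, #15, #16, #17, #18. (#3 stays — for-cause denied.)
Seating in order: seats 1–6 → #3, #4, #6, #7, #9, #11; alternates → #13.
So alternate 1 is #13.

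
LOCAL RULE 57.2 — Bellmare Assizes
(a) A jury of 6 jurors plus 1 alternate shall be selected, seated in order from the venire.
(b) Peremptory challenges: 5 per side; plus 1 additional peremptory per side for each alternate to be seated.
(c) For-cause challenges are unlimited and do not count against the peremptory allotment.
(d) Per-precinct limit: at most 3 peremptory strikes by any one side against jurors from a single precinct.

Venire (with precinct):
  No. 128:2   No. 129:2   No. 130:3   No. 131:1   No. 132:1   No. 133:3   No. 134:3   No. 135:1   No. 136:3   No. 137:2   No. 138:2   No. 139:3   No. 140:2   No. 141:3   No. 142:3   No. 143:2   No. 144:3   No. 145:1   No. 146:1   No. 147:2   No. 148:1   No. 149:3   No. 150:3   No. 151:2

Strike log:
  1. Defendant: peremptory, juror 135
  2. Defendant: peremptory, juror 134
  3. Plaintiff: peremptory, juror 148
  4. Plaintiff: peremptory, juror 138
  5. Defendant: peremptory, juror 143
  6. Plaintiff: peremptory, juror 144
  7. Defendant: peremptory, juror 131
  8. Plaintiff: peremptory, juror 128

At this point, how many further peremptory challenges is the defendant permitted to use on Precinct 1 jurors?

1

Defendant peremptories so far: #135, #134, #143, #131 — 4 of 6 used, 2 left overall.
Against Precinct 1: #135, #131 — 2 used; per-precinct cap 3 leaves 1.
Binding limit: min(2, 1) = 1.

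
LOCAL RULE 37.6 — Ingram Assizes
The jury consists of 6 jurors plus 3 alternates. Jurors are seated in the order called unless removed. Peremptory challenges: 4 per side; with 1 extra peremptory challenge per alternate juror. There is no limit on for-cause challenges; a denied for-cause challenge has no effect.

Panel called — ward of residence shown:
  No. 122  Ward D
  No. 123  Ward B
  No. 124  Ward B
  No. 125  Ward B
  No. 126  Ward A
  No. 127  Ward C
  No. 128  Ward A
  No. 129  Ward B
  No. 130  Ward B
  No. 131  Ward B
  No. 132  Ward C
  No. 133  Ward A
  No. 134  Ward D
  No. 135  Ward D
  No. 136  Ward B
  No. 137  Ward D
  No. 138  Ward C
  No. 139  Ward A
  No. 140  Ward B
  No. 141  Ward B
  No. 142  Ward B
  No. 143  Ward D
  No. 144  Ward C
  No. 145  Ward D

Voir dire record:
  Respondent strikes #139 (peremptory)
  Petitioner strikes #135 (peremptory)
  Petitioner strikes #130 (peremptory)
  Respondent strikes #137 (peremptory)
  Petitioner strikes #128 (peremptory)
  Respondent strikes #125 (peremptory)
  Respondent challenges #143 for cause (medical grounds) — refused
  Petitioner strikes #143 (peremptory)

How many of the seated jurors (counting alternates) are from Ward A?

Removed: #125, #128, #130, #135, #137, #139, #143.
Seated (9 incl. alternates): #122, #123, #124, #126, #127, #129, #131, #132, #133.
Of those, in Ward A: #126, #133 → 2.

2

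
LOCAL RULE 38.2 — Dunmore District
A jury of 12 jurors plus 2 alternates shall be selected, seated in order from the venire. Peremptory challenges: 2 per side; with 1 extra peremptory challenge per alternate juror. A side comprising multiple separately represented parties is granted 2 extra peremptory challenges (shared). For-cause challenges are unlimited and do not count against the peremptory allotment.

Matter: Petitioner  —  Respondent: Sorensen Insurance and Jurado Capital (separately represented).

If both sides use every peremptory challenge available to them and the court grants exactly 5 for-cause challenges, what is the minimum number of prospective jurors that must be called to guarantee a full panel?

29

Seats to fill: 12 + 2 alternates = 14.
Peremptories — Petitioner: 2 + 1×2 = 4; Respondent: 2 + 1×2 + 2 = 6; total 10.
For-cause removals: 5.
Minimum venire: 14 + 10 + 5 = 29.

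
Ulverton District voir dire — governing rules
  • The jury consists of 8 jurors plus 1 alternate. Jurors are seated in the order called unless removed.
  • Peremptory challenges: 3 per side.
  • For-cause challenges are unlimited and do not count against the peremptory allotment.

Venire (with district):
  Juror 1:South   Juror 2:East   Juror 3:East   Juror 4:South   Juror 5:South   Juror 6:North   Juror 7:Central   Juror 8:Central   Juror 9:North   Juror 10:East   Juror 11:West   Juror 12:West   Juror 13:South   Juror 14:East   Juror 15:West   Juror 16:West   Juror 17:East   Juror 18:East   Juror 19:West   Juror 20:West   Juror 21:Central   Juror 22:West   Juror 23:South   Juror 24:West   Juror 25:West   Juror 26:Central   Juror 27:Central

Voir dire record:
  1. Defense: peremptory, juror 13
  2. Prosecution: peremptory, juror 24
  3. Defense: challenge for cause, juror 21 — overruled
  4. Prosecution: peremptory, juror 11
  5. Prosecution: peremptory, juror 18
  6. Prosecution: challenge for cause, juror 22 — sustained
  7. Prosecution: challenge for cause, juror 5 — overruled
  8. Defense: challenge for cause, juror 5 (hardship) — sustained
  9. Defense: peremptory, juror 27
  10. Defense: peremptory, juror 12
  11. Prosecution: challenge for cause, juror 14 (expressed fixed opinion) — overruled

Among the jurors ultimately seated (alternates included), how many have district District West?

0

Removed: #5, #11, #12, #13, #18, #22, #24, #27.
Seated (9 incl. alternates): #1, #2, #3, #4, #6, #7, #8, #9, #10.
None of those are in District West → 0.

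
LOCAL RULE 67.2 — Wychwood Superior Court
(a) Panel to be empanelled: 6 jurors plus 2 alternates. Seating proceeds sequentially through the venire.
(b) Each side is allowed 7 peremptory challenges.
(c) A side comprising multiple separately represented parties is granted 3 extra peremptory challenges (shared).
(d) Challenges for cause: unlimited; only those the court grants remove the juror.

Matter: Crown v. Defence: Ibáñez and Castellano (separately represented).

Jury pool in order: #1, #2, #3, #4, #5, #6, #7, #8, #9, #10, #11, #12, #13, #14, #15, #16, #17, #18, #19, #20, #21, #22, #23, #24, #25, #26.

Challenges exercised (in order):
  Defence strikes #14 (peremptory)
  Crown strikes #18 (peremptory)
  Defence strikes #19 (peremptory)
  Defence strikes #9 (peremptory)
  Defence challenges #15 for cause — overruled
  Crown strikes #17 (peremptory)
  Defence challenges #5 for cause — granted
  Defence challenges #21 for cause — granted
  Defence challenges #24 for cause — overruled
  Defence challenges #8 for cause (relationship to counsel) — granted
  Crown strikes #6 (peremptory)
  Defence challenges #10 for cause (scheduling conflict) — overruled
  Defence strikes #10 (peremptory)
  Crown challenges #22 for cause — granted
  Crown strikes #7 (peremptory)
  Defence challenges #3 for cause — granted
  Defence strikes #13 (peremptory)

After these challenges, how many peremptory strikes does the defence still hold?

Defence allotment: 7 base + 3 multi-party = 10.
Defence peremptories used: #14, #19, #9, #10, #13 — 5 (for-cause on #15, #5, #21, #24, #8, #10, #3 don't count).
Remaining: 10 − 5 = 5.

5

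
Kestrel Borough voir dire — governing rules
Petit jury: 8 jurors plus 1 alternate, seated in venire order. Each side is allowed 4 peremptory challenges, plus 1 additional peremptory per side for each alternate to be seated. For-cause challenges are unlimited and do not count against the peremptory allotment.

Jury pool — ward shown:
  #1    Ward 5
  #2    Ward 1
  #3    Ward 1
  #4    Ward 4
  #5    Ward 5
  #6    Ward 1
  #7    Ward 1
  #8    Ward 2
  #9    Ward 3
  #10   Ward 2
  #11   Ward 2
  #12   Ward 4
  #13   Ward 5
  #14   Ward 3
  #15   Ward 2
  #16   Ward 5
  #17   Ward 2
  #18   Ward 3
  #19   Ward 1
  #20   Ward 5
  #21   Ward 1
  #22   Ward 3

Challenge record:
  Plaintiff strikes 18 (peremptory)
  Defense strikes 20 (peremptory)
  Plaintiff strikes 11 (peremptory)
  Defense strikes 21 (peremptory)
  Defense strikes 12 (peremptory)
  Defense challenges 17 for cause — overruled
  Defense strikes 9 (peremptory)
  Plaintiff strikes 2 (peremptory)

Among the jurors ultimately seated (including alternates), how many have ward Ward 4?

1

Removed: #2, #9, #11, #12, #18, #20, #21.
Seated (9 incl. alternates): #1, #3, #4, #5, #6, #7, #8, #10, #13.
Of those, in Ward 4: #4 → 1.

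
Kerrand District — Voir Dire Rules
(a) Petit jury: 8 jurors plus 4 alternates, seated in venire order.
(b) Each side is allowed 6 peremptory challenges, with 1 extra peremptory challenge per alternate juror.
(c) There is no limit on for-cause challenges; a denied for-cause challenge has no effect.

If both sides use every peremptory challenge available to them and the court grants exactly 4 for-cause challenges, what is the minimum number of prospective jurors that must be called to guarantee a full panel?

36

Seats to fill: 8 + 4 alternates = 12.
Peremptories: 6 + 1×4 = 10 per side × 2 sides = 20.
For-cause removals: 4.
Minimum venire: 12 + 20 + 4 = 36.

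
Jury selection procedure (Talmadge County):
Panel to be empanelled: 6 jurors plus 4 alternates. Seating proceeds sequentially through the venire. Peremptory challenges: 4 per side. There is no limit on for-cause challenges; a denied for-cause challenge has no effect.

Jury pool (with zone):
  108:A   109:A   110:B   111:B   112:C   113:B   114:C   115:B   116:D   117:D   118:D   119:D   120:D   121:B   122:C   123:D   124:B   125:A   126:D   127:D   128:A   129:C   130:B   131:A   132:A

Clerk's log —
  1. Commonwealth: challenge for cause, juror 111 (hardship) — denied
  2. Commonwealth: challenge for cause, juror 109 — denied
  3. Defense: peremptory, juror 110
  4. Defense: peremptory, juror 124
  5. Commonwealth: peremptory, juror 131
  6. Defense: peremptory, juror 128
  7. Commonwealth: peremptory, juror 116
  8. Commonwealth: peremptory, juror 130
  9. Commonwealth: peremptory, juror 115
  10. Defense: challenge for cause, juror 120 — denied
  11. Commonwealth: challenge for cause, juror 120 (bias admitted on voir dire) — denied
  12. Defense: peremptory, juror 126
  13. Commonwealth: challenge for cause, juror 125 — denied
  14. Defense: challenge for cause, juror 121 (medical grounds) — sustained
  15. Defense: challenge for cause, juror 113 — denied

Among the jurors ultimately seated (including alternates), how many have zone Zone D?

Removed: #110, #115, #116, #121, #124, #126, #128, #130, #131.
Seated (10 incl. alternates): #108, #109, #111, #112, #113, #114, #117, #118, #119, #120.
Of those, in Zone D: #117, #118, #119, #120 → 4.

4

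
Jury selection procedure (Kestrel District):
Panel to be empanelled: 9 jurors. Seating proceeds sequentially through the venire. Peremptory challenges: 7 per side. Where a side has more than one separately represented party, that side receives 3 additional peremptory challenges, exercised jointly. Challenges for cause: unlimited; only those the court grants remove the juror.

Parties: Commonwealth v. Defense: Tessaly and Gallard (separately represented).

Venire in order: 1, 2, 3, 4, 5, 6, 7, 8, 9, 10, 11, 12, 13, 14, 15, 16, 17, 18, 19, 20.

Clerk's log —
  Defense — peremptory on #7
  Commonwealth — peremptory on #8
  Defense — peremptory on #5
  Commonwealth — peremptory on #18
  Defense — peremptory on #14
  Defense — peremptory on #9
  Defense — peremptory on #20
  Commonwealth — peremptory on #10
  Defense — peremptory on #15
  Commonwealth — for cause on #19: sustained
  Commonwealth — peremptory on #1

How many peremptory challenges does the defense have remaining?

4

Defense allotment: 7 base + 3 multi-party = 10.
Defense peremptories used: #7, #5, #14, #9, #20, #15 — 6.
Remaining: 10 − 6 = 4.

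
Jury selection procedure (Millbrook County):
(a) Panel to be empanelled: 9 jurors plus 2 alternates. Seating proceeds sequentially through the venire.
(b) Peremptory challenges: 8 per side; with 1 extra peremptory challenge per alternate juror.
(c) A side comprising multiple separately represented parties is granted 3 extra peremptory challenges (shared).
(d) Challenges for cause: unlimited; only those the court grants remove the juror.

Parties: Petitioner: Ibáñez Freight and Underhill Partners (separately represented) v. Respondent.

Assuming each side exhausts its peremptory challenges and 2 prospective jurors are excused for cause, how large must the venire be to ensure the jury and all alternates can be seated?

Seats to fill: 9 + 2 alternates = 11.
Peremptories — Petitioner: 8 + 1×2 + 3 = 13; Respondent: 8 + 1×2 = 10; total 23.
For-cause removals: 2.
Minimum venire: 11 + 23 + 2 = 36.

36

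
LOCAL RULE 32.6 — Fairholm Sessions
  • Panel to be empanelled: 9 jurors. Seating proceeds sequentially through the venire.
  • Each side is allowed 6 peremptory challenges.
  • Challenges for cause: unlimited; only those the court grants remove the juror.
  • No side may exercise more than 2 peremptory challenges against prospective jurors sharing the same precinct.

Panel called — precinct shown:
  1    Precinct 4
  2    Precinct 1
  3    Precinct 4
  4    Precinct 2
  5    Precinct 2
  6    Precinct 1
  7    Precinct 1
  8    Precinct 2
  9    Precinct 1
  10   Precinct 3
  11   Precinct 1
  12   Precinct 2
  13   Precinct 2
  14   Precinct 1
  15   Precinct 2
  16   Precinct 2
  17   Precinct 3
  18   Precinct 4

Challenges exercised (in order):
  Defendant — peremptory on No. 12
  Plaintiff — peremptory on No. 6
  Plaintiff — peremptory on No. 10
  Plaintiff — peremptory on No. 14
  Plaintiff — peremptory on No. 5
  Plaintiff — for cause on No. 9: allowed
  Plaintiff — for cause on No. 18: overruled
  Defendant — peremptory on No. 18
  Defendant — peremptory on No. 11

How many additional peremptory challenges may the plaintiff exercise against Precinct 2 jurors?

Plaintiff peremptories so far: #6, #10, #14, #5 — 4 of 6 used, 2 left overall.
Against Precinct 2: #5 — 1 used; per-precinct cap 2 leaves 1.
Binding limit: min(2, 1) = 1.

1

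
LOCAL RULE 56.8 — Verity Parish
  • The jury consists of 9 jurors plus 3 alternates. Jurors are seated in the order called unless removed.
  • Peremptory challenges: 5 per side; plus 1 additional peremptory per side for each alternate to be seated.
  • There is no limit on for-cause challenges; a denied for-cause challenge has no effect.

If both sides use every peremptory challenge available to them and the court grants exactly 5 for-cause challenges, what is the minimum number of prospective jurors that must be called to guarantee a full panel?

Seats to fill: 9 + 3 alternates = 12.
Peremptories: 5 + 1×3 = 8 per side × 2 sides = 16.
For-cause removals: 5.
Minimum venire: 12 + 16 + 5 = 33.

33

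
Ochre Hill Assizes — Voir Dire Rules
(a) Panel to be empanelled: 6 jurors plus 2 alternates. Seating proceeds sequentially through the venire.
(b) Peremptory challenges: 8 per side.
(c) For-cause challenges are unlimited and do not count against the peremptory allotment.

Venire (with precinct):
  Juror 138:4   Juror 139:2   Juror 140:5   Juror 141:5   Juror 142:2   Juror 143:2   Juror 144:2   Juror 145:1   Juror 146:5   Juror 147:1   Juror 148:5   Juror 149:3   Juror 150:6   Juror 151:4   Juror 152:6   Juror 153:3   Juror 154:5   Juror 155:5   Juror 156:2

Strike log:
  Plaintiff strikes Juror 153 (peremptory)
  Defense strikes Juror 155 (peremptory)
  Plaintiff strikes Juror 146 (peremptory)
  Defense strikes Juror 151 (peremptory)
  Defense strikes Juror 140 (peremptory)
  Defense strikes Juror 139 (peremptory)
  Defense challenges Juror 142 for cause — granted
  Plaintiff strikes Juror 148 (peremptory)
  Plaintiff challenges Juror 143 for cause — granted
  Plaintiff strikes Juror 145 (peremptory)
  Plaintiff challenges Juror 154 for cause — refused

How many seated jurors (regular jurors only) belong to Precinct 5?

Removed: #139, #140, #142, #143, #145, #146, #148, #151, #153, #155.
Seated jurors 1–6: #138, #141, #144, #147, #149, #150 (alternates #152, #154 not counted).
Of those, in Precinct 5: #141 → 1.

1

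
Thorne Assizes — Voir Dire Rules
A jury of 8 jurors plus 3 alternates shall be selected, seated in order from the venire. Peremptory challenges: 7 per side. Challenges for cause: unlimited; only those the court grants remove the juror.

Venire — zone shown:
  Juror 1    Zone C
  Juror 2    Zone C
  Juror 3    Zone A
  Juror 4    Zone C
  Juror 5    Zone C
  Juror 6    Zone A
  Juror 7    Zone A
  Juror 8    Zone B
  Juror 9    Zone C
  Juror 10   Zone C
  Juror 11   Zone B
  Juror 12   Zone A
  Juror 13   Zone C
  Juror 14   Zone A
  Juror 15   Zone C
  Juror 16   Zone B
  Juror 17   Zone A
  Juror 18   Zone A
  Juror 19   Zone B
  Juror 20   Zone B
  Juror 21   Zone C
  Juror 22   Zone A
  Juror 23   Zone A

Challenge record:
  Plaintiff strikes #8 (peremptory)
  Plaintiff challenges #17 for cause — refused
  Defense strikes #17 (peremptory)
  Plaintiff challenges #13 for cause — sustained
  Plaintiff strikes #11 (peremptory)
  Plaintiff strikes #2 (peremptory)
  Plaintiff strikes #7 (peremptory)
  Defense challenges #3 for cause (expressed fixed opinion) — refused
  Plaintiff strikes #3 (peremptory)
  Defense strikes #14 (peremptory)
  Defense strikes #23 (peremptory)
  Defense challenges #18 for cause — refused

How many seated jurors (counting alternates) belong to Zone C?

6

Removed: #2, #3, #7, #8, #11, #13, #14, #17, #23.
Seated (11 incl. alternates): #1, #4, #5, #6, #9, #10, #12, #15, #16, #18, #19.
Of those, in Zone C: #1, #4, #5, #9, #10, #15 → 6.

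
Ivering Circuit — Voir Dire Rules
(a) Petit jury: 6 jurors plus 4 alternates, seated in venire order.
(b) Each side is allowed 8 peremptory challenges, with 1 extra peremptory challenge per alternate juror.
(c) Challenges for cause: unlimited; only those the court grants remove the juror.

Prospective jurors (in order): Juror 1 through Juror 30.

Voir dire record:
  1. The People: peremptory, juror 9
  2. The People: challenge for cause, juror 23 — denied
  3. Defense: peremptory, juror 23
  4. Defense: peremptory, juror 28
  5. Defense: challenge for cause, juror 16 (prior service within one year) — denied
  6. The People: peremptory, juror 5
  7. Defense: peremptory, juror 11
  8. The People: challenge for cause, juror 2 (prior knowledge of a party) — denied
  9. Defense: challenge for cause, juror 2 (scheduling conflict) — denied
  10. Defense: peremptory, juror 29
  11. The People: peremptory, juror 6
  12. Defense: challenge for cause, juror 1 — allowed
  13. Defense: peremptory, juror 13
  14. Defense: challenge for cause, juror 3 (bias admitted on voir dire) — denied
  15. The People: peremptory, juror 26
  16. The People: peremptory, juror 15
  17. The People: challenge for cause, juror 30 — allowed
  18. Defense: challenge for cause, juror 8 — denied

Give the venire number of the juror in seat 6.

Removed: #1, #5, #6, #9, #11, #13, #15, #23, #26, #28, #29, #30. (#2, #3, #8, #16 stay — for-cause denied.)
Seating in order: seats 1–6 → #2, #3, #4, #7, #8, #10; alternates → #12, #14, #16, #17.
So seat 6 is #10.

10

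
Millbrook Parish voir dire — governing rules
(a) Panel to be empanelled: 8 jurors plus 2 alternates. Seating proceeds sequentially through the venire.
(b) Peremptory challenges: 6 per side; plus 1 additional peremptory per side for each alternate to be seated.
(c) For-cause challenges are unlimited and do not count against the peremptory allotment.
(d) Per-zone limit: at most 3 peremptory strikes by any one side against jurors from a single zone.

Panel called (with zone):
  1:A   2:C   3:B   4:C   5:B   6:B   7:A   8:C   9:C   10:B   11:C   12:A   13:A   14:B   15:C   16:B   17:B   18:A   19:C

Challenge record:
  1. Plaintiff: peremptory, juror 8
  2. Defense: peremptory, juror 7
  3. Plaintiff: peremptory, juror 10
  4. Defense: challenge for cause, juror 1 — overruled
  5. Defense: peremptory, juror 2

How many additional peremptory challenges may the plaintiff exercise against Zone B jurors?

Plaintiff peremptories so far: #8, #10 — 2 of 8 used, 6 left overall.
Against Zone B: #10 — 1 used; per-zone cap 3 leaves 2.
Binding limit: min(6, 2) = 2.

2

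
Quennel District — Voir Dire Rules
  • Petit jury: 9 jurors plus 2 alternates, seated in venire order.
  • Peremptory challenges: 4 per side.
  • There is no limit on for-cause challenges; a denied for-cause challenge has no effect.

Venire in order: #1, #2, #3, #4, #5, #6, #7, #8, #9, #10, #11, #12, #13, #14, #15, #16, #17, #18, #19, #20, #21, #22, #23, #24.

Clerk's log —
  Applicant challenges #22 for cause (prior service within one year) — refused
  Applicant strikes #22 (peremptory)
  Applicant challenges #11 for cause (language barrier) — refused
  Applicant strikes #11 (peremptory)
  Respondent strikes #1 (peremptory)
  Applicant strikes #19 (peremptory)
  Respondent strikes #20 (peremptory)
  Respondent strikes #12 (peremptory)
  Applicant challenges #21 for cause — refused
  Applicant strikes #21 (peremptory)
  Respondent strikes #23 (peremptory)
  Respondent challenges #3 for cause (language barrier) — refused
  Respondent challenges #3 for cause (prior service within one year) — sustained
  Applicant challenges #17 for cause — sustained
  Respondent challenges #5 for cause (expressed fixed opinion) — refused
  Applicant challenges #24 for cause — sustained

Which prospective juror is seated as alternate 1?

14

Removed: #1, #3, #11, #12, #17, #19, #20, #21, #22, #23, #24. (#5 stays — for-cause denied.)
Seating in order: seats 1–9 → #2, #4, #5, #6, #7, #8, #9, #10, #13; alternates → #14, #15.
So alternate 1 is #14.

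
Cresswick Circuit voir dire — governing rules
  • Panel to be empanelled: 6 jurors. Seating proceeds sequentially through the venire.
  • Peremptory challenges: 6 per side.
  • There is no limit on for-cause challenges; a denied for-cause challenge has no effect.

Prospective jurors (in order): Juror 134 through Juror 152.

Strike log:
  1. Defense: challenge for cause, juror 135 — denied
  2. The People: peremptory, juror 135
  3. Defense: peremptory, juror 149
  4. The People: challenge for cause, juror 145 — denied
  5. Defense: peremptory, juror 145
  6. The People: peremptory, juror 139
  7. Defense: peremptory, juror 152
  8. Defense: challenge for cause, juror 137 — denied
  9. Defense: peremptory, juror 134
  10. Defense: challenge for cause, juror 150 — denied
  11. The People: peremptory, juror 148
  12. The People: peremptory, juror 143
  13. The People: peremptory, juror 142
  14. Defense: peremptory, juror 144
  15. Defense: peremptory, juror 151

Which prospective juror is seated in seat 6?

Removed: #134, #135, #139, #142, #143, #144, #145, #148, #149, #151, #152. (#137, #150 stay — for-cause denied.)
Seating in order: seats 1–6 → #136, #137, #138, #140, #141, #146.
So seat 6 is #146.

146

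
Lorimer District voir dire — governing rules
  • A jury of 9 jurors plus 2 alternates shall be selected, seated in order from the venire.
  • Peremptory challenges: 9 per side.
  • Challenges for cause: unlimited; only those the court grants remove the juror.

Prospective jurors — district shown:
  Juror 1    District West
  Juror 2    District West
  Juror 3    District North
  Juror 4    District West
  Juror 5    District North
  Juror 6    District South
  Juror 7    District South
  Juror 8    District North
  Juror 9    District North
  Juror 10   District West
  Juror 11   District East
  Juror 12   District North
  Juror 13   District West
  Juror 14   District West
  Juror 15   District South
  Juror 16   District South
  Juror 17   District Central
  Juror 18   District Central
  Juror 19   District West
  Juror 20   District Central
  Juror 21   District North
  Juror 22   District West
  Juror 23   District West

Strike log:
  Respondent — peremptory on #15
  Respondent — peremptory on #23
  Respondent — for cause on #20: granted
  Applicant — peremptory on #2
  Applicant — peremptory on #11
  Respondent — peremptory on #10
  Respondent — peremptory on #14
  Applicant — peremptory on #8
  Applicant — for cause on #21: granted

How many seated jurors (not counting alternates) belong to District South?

Removed: #2, #8, #10, #11, #14, #15, #20, #21, #23.
Seated jurors 1–9: #1, #3, #4, #5, #6, #7, #9, #12, #13 (alternates #16, #17 not counted).
Of those, in District South: #6, #7 → 2.

2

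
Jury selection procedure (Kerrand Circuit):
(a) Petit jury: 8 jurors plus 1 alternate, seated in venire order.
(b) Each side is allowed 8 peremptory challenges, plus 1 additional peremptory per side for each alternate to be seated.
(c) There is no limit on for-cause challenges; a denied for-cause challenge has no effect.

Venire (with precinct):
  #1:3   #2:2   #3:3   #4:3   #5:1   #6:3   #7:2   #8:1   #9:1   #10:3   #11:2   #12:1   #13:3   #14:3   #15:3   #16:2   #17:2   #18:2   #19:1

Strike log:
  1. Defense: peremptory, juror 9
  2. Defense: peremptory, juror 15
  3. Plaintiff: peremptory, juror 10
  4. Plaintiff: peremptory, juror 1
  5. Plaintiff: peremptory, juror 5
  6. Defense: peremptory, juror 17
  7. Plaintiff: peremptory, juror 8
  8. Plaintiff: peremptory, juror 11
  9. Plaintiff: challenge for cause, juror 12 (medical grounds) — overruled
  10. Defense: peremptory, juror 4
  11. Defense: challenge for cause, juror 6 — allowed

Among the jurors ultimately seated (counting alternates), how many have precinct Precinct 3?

Removed: #1, #4, #5, #6, #8, #9, #10, #11, #15, #17.
Seated (9 incl. alternates): #2, #3, #7, #12, #13, #14, #16, #18, #19.
Of those, in Precinct 3: #3, #13, #14 → 3.

3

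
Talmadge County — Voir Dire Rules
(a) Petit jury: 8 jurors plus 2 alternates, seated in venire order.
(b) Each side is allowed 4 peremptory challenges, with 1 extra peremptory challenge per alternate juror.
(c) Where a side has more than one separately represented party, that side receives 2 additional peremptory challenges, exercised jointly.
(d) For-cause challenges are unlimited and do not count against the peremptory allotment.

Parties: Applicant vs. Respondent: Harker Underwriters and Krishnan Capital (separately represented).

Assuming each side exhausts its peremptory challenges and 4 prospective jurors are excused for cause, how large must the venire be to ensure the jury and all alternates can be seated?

28

Seats to fill: 8 + 2 alternates = 10.
Peremptories — Applicant: 4 + 1×2 = 6; Respondent: 4 + 1×2 + 2 = 8; total 14.
For-cause removals: 4.
Minimum venire: 10 + 14 + 4 = 28.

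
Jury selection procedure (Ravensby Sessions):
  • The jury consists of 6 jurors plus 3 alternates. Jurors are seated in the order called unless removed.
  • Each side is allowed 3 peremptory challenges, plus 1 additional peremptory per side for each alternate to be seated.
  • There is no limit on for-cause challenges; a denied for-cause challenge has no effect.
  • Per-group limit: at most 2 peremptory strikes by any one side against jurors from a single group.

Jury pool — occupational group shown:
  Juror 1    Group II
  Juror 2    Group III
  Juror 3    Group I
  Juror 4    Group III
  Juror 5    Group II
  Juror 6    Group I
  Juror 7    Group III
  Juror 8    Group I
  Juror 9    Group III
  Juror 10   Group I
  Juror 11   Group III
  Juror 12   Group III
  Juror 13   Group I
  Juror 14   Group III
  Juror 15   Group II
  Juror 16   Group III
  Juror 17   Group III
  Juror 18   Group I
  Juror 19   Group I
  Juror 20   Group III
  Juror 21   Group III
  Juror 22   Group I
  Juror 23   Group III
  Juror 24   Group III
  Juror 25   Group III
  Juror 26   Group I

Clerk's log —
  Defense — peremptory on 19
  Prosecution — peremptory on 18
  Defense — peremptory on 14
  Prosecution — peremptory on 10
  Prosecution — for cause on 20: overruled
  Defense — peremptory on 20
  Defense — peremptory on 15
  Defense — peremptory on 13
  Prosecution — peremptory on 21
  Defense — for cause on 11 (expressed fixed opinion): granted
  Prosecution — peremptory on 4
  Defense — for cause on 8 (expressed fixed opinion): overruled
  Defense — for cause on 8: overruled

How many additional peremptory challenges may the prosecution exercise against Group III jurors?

0

Prosecution peremptories so far: #18, #10, #21, #4 — 4 of 6 used, 2 left overall.
Against Group III: #21, #4 — 2 used; per-group cap 2 leaves 0.
Binding limit: min(2, 0) = 0.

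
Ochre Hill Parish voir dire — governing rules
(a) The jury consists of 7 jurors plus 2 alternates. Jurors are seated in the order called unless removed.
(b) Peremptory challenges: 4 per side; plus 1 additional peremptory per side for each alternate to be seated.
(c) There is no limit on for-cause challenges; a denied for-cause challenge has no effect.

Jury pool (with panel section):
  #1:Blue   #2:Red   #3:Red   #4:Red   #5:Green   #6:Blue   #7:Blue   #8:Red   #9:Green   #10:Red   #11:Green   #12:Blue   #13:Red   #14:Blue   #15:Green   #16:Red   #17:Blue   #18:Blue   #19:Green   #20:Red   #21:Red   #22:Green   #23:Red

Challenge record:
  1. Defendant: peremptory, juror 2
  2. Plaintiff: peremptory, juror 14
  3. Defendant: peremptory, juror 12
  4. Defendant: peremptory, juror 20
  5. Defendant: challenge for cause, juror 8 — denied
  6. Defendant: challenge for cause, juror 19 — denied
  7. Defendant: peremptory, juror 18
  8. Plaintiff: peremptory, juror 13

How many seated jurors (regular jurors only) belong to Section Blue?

Removed: #2, #12, #13, #14, #18, #20.
Seated jurors 1–7: #1, #3, #4, #5, #6, #7, #8 (alternates #9, #10 not counted).
Of those, in Section Blue: #1, #6, #7 → 3.

3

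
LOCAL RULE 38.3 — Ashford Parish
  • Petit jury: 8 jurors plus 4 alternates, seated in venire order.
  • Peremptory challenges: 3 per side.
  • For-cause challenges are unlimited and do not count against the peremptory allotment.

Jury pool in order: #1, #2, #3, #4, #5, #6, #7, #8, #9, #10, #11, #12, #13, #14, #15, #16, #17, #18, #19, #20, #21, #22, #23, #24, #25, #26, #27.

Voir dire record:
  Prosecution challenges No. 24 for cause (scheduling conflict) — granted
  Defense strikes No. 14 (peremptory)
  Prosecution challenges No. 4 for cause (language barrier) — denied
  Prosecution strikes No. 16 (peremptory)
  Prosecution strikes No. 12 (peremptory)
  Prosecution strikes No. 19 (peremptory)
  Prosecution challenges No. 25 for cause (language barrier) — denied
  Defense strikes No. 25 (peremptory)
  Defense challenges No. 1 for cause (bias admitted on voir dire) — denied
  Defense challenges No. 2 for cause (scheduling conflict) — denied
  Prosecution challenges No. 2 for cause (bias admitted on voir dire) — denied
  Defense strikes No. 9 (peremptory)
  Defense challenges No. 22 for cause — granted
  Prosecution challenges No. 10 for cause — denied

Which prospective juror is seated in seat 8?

Removed: #9, #12, #14, #16, #19, #22, #24, #25. (#1, #2, #4, #10 stay — for-cause denied.)
Filling seats in venire order through position 8: #1, #2, #3, #4, #5, #6, #7, #8.
So seat 8 is #8.

8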